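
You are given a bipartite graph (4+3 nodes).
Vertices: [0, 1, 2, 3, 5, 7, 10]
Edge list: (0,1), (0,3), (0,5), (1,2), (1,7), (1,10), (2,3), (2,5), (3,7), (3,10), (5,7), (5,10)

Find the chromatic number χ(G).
χ(G) = 2

Clique number ω(G) = 2 (lower bound: χ ≥ ω).
The graph is bipartite (no odd cycle), so 2 colors suffice: χ(G) = 2.
A valid 2-coloring: color 1: [1, 3, 5]; color 2: [0, 2, 7, 10].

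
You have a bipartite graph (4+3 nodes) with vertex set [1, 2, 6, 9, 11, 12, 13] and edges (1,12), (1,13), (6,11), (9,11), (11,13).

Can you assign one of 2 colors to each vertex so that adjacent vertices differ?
A valid 2-coloring: color 1: [1, 2, 11]; color 2: [6, 9, 12, 13].
(χ(G) = 2 ≤ 2.)

Yes, G is 2-colorable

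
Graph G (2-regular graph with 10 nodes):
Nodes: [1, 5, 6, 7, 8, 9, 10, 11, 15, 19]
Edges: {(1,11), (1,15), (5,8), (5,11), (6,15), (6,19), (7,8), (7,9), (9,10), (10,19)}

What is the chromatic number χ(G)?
χ(G) = 2

Clique number ω(G) = 2 (lower bound: χ ≥ ω).
The graph is bipartite (no odd cycle), so 2 colors suffice: χ(G) = 2.
A valid 2-coloring: color 1: [8, 9, 11, 15, 19]; color 2: [1, 5, 6, 7, 10].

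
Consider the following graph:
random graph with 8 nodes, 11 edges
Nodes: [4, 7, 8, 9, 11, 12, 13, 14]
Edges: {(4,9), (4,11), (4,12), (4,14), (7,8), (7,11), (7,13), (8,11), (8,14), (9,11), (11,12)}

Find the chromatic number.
Clique number ω(G) = 3 (lower bound: χ ≥ ω).
The clique on [7, 8, 11] has size 3, forcing χ ≥ 3, and the coloring below uses 3 colors, so χ(G) = 3.
A valid 3-coloring: color 1: [11, 13, 14]; color 2: [4, 8]; color 3: [7, 9, 12].

χ(G) = 3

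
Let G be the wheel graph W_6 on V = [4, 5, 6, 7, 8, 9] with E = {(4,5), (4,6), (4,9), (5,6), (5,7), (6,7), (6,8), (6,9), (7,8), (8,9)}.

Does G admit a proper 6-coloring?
A valid 6-coloring: color 1: [6]; color 2: [4, 7]; color 3: [5, 8]; color 4: [9].
(χ(G) = 4 ≤ 6.)

Yes, G is 6-colorable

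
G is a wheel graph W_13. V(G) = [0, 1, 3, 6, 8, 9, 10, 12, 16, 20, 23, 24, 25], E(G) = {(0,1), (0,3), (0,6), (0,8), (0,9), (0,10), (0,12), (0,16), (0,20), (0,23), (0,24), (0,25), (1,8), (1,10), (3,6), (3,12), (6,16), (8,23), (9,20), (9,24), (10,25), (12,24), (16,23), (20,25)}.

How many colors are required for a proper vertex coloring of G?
Clique number ω(G) = 3 (lower bound: χ ≥ ω).
The clique on [0, 1, 8] has size 3, forcing χ ≥ 3, and the coloring below uses 3 colors, so χ(G) = 3.
A valid 3-coloring: color 1: [0]; color 2: [3, 8, 10, 16, 20, 24]; color 3: [1, 6, 9, 12, 23, 25].

χ(G) = 3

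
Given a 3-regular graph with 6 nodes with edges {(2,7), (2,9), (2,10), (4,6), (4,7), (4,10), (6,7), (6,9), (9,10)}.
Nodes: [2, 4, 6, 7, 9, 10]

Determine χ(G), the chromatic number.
χ(G) = 3

Clique number ω(G) = 3 (lower bound: χ ≥ ω).
The clique on [2, 9, 10] has size 3, forcing χ ≥ 3, and the coloring below uses 3 colors, so χ(G) = 3.
A valid 3-coloring: color 1: [4, 9]; color 2: [7, 10]; color 3: [2, 6].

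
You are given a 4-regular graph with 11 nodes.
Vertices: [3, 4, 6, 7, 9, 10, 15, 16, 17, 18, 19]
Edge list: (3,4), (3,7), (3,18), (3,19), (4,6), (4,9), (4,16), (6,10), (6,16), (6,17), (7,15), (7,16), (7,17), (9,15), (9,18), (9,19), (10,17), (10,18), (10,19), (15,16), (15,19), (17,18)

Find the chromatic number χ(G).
Clique number ω(G) = 3 (lower bound: χ ≥ ω).
The clique on [4, 6, 16] has size 3, forcing χ ≥ 3, and the coloring below uses 3 colors, so χ(G) = 3.
A valid 3-coloring: color 1: [4, 15, 17]; color 2: [6, 7, 18, 19]; color 3: [3, 9, 10, 16].

χ(G) = 3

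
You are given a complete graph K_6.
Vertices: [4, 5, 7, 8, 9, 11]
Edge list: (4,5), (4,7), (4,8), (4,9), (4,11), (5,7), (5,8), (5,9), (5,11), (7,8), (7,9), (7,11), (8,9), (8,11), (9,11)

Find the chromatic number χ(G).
χ(G) = 6

Clique number ω(G) = 6 (lower bound: χ ≥ ω).
The clique on [4, 5, 7, 8, 9, 11] has size 6, forcing χ ≥ 6, and the coloring below uses 6 colors, so χ(G) = 6.
A valid 6-coloring: color 1: [11]; color 2: [8]; color 3: [9]; color 4: [7]; color 5: [5]; color 6: [4].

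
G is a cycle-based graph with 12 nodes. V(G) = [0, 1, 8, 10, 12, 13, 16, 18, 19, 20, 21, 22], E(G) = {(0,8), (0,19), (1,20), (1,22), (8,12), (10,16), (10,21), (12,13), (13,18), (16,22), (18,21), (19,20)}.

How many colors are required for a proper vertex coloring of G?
Clique number ω(G) = 2 (lower bound: χ ≥ ω).
The graph is bipartite (no odd cycle), so 2 colors suffice: χ(G) = 2.
A valid 2-coloring: color 1: [1, 8, 13, 16, 19, 21]; color 2: [0, 10, 12, 18, 20, 22].

χ(G) = 2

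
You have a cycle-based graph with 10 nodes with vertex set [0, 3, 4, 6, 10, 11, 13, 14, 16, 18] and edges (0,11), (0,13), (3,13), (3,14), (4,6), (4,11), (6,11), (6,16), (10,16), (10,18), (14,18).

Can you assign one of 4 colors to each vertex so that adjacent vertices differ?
A valid 4-coloring: color 1: [11, 13, 16, 18]; color 2: [0, 3, 6, 10]; color 3: [4, 14].
(χ(G) = 3 ≤ 4.)

Yes, G is 4-colorable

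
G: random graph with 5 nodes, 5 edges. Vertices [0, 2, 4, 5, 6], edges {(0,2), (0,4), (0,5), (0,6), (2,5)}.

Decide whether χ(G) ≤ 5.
A valid 5-coloring: color 1: [0]; color 2: [4, 5, 6]; color 3: [2].
(χ(G) = 3 ≤ 5.)

Yes, G is 5-colorable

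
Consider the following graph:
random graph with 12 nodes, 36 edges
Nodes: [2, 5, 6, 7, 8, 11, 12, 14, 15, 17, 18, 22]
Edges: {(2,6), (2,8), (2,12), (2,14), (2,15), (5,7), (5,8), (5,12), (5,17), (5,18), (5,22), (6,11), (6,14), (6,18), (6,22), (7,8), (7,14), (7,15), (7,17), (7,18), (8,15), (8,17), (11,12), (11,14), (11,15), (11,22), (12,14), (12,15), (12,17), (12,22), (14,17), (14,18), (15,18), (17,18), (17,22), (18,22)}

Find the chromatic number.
Clique number ω(G) = 4 (lower bound: χ ≥ ω).
Suppose a proper 4-coloring c exists. The clique [5, 7, 8, 17] takes 4 distinct colors; by symmetry let c(5) = 1, c(7) = 2, c(8) = 3, c(17) = 4.
- Vertex 18: neighbors [5, 7, 17] already have colors [1, 2, 4] ⇒ c(18) = 3.
- Vertex 14: neighbors [7, 18, 17] already have colors [2, 3, 4] ⇒ c(14) = 1.
- Vertex 22: neighbors [5, 18, 17] already have colors [1, 3, 4] ⇒ c(22) = 2.
- Vertex 12: neighbors [5, 22, 17] already have colors [1, 2, 4] ⇒ c(12) = 3.
- Vertex 6: neighbors [14, 22, 18] already have colors [1, 2, 3] ⇒ c(6) = 4.
- Vertex 11: neighbors [14, 22, 12, 6] already have colors [1, 2, 3, 4] — all 4 colors blocked. Contradiction.
The forced assignments end in a contradiction, so G has no proper 4-coloring (χ ≥ 5).
The coloring below uses 5 colors, so χ(G) = 5.
A valid 5-coloring: color 1: [8, 12, 18]; color 2: [5, 14, 15]; color 3: [6, 17]; color 4: [2, 7, 22]; color 5: [11].

χ(G) = 5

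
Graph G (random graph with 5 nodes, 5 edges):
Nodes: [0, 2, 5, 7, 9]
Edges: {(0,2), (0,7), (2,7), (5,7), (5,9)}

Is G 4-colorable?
Yes, G is 4-colorable

A valid 4-coloring: color 1: [7, 9]; color 2: [2, 5]; color 3: [0].
(χ(G) = 3 ≤ 4.)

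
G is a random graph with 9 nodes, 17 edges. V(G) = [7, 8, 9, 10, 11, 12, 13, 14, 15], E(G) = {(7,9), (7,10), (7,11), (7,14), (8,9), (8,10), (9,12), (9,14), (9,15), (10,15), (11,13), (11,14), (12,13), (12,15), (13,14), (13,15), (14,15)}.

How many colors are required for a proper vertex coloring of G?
χ(G) = 4

Clique number ω(G) = 3 (lower bound: χ ≥ ω).
Odd cycle [15, 9, 7, 11, 13] needs 3 colors (χ ≥ 3).
Vertex 14 is adjacent to every vertex of [7, 9, 11, 13, 15], which already need 3 colors among themselves, so 14 needs a new color (χ ≥ 4).
The coloring below uses 4 colors, so χ(G) = 4.
A valid 4-coloring: color 1: [7, 8, 15]; color 2: [10, 12, 14]; color 3: [9, 13]; color 4: [11].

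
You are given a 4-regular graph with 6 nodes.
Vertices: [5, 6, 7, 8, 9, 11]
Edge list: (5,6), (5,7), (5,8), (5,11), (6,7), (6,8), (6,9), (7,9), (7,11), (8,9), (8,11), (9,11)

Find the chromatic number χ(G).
χ(G) = 3

Clique number ω(G) = 3 (lower bound: χ ≥ ω).
The clique on [8, 9, 11] has size 3, forcing χ ≥ 3, and the coloring below uses 3 colors, so χ(G) = 3.
A valid 3-coloring: color 1: [7, 8]; color 2: [5, 9]; color 3: [6, 11].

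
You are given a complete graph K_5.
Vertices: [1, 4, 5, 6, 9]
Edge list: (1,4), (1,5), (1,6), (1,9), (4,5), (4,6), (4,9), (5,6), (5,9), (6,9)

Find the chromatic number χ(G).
χ(G) = 5

Clique number ω(G) = 5 (lower bound: χ ≥ ω).
The clique on [1, 4, 5, 6, 9] has size 5, forcing χ ≥ 5, and the coloring below uses 5 colors, so χ(G) = 5.
A valid 5-coloring: color 1: [6]; color 2: [1]; color 3: [9]; color 4: [4]; color 5: [5].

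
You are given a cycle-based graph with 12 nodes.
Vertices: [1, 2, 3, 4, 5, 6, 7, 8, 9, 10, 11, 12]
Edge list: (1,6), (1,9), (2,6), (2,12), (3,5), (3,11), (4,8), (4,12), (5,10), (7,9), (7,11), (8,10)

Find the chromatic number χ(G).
Clique number ω(G) = 2 (lower bound: χ ≥ ω).
The graph is bipartite (no odd cycle), so 2 colors suffice: χ(G) = 2.
A valid 2-coloring: color 1: [1, 2, 3, 4, 7, 10]; color 2: [5, 6, 8, 9, 11, 12].

χ(G) = 2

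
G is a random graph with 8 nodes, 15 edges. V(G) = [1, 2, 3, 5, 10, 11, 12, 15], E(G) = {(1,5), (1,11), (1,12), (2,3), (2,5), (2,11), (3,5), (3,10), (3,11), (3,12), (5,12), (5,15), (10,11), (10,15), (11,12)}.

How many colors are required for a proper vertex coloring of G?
χ(G) = 3

Clique number ω(G) = 3 (lower bound: χ ≥ ω).
The clique on [1, 11, 12] has size 3, forcing χ ≥ 3, and the coloring below uses 3 colors, so χ(G) = 3.
A valid 3-coloring: color 1: [1, 3, 15]; color 2: [5, 11]; color 3: [2, 10, 12].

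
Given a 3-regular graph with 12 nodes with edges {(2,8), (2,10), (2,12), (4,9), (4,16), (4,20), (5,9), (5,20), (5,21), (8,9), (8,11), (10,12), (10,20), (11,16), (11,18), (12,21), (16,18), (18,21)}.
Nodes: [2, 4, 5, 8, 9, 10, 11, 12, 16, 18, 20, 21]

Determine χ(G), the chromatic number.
Clique number ω(G) = 3 (lower bound: χ ≥ ω).
The clique on [2, 10, 12] has size 3, forcing χ ≥ 3, and the coloring below uses 3 colors, so χ(G) = 3.
A valid 3-coloring: color 1: [2, 9, 16, 20, 21]; color 2: [4, 5, 8, 12, 18]; color 3: [10, 11].

χ(G) = 3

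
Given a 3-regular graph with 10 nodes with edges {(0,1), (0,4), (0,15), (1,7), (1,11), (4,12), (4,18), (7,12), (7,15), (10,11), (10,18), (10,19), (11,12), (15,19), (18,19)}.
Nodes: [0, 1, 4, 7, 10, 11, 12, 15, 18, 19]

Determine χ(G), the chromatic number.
χ(G) = 3

Clique number ω(G) = 3 (lower bound: χ ≥ ω).
The clique on [10, 18, 19] has size 3, forcing χ ≥ 3, and the coloring below uses 3 colors, so χ(G) = 3.
A valid 3-coloring: color 1: [1, 4, 10, 15]; color 2: [0, 12, 18]; color 3: [7, 11, 19].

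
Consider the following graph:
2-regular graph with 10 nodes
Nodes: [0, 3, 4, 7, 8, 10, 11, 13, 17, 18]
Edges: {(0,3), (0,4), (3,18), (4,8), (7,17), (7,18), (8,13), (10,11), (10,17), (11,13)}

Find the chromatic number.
Clique number ω(G) = 2 (lower bound: χ ≥ ω).
The graph is bipartite (no odd cycle), so 2 colors suffice: χ(G) = 2.
A valid 2-coloring: color 1: [0, 8, 11, 17, 18]; color 2: [3, 4, 7, 10, 13].

χ(G) = 2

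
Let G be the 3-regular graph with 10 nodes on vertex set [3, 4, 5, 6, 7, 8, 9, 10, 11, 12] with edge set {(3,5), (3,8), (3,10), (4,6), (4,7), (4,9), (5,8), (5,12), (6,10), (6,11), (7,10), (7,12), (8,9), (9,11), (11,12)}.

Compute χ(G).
Clique number ω(G) = 3 (lower bound: χ ≥ ω).
The clique on [3, 5, 8] has size 3, forcing χ ≥ 3, and the coloring below uses 3 colors, so χ(G) = 3.
A valid 3-coloring: color 1: [4, 8, 10, 11]; color 2: [3, 6, 9, 12]; color 3: [5, 7].

χ(G) = 3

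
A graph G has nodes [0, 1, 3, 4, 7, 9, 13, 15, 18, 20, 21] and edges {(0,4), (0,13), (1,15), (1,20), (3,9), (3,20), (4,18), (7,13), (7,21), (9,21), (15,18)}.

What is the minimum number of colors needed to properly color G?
Clique number ω(G) = 2 (lower bound: χ ≥ ω).
Odd cycle [13, 0, 4, 18, 15, 1, 20, 3, 9, 21, 7] needs 3 colors (χ ≥ 3).
The coloring below uses 3 colors, so χ(G) = 3.
A valid 3-coloring: color 1: [0, 1, 3, 18, 21]; color 2: [4, 7, 9, 15, 20]; color 3: [13].

χ(G) = 3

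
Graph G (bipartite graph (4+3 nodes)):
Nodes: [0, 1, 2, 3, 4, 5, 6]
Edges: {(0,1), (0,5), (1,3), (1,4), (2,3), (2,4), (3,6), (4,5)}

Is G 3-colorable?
Yes, G is 3-colorable

A valid 3-coloring: color 1: [1, 2, 5, 6]; color 2: [0, 3, 4].
(χ(G) = 2 ≤ 3.)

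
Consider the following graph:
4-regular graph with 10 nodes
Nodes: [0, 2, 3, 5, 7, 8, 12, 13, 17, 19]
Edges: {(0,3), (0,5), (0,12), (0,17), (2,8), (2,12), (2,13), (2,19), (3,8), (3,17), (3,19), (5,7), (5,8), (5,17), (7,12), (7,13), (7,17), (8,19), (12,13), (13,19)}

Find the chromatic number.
χ(G) = 4

Clique number ω(G) = 3 (lower bound: χ ≥ ω).
Suppose a proper 3-coloring c exists. The clique [0, 3, 17] takes 3 distinct colors; by symmetry let c(0) = 1, c(3) = 2, c(17) = 3.
- Vertex 5: neighbors [0, 17] already have colors [1, 3] ⇒ c(5) = 2.
- Vertex 7: neighbors [5, 17] already have colors [2, 3] ⇒ c(7) = 1.
- Vertex 13: neighbors [7] already have colors [1]; try each remaining color.
- Case c(13) = 2:
  - Vertex 12: neighbors [0, 13] already have colors [1, 2] ⇒ c(12) = 3.
  - Vertex 2: neighbors [13, 12] already have colors [2, 3] ⇒ c(2) = 1.
  - Vertex 8: neighbors [2, 3] already have colors [1, 2] ⇒ c(8) = 3.
  - Vertex 19: neighbors [2, 3, 8] already have colors [1, 2, 3] — all 3 colors blocked. Contradiction.
- Case c(13) = 3:
  - Vertex 19: neighbors [3, 13] already have colors [2, 3] ⇒ c(19) = 1.
  - Vertex 2: neighbors [19, 13] already have colors [1, 3] ⇒ c(2) = 2.
  - Vertex 12: neighbors [0, 2, 13] already have colors [1, 2, 3] — all 3 colors blocked. Contradiction.
Every case ends in a contradiction, so G has no proper 3-coloring (χ ≥ 4).
The coloring below uses 4 colors, so χ(G) = 4.
A valid 4-coloring: color 1: [3, 5, 13]; color 2: [12, 17, 19]; color 3: [0, 2, 7]; color 4: [8].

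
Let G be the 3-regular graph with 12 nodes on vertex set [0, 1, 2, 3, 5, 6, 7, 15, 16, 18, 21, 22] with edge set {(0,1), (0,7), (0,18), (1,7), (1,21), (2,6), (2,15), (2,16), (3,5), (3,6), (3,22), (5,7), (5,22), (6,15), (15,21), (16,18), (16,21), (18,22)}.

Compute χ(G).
χ(G) = 3

Clique number ω(G) = 3 (lower bound: χ ≥ ω).
The clique on [0, 1, 7] has size 3, forcing χ ≥ 3, and the coloring below uses 3 colors, so χ(G) = 3.
A valid 3-coloring: color 1: [0, 5, 6, 16]; color 2: [1, 3, 15, 18]; color 3: [2, 7, 21, 22].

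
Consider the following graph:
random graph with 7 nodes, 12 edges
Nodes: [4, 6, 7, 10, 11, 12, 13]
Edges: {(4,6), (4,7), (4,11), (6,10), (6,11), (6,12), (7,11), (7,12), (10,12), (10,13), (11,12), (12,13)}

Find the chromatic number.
Clique number ω(G) = 3 (lower bound: χ ≥ ω).
The clique on [4, 6, 11] has size 3, forcing χ ≥ 3, and the coloring below uses 3 colors, so χ(G) = 3.
A valid 3-coloring: color 1: [4, 12]; color 2: [10, 11]; color 3: [6, 7, 13].

χ(G) = 3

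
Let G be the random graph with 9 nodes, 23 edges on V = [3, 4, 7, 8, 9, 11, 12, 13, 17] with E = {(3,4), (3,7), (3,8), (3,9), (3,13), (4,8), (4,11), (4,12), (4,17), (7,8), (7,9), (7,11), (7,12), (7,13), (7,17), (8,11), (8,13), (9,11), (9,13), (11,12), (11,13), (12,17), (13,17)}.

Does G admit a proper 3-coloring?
The clique on vertices [7, 8, 11, 13] has size 4 > 3, so it alone needs 4 colors.

No, G is not 3-colorable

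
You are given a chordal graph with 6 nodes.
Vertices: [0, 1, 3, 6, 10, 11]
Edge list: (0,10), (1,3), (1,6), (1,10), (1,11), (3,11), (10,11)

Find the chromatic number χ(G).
Clique number ω(G) = 3 (lower bound: χ ≥ ω).
The clique on [1, 10, 11] has size 3, forcing χ ≥ 3, and the coloring below uses 3 colors, so χ(G) = 3.
A valid 3-coloring: color 1: [0, 1]; color 2: [6, 11]; color 3: [3, 10].

χ(G) = 3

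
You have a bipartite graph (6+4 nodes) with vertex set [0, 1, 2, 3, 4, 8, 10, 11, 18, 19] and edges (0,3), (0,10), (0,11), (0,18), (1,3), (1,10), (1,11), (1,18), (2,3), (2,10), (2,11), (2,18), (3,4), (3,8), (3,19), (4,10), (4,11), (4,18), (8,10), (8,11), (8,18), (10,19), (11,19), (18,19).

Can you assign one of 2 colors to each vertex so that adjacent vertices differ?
A valid 2-coloring: color 1: [3, 10, 11, 18]; color 2: [0, 1, 2, 4, 8, 19].
(χ(G) = 2 ≤ 2.)

Yes, G is 2-colorable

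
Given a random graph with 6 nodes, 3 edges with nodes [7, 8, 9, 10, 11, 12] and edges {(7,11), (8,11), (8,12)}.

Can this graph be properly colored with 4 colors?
A valid 4-coloring: color 1: [9, 10, 11, 12]; color 2: [7, 8].
(χ(G) = 2 ≤ 4.)

Yes, G is 4-colorable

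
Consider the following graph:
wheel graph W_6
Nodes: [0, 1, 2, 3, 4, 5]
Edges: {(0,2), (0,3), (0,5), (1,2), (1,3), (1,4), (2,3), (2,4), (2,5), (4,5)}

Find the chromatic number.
Clique number ω(G) = 3 (lower bound: χ ≥ ω).
Odd cycle [0, 3, 1, 4, 5] needs 3 colors (χ ≥ 3).
Vertex 2 is adjacent to every vertex of [0, 1, 3, 4, 5], which already need 3 colors among themselves, so 2 needs a new color (χ ≥ 4).
The coloring below uses 4 colors, so χ(G) = 4.
A valid 4-coloring: color 1: [2]; color 2: [0, 4]; color 3: [3, 5]; color 4: [1].

χ(G) = 4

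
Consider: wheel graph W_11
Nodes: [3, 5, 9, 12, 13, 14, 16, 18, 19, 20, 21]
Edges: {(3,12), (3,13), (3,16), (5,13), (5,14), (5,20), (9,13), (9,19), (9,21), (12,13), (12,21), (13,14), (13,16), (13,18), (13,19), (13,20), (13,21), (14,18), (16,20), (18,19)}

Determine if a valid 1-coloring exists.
No, G is not 1-colorable

The clique on vertices [3, 13, 16] has size 3 > 1, so it alone needs 3 colors.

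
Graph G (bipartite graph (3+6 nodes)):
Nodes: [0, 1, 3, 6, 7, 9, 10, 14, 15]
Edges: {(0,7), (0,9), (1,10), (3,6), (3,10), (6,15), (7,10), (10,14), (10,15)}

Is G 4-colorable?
A valid 4-coloring: color 1: [0, 6, 10]; color 2: [1, 3, 7, 9, 14, 15].
(χ(G) = 2 ≤ 4.)

Yes, G is 4-colorable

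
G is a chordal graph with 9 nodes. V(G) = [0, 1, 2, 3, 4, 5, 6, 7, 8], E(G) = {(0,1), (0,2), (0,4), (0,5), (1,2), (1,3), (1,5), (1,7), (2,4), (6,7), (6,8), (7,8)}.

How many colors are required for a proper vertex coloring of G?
χ(G) = 3

Clique number ω(G) = 3 (lower bound: χ ≥ ω).
The clique on [6, 7, 8] has size 3, forcing χ ≥ 3, and the coloring below uses 3 colors, so χ(G) = 3.
A valid 3-coloring: color 1: [1, 4, 8]; color 2: [0, 3, 7]; color 3: [2, 5, 6].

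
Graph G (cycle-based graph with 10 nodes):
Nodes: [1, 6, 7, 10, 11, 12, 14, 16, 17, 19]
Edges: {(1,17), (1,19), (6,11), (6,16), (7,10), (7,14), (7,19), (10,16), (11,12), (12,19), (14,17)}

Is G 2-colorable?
No, G is not 2-colorable

Odd cycle [7, 14, 17, 1, 19] needs 3 colors (χ ≥ 3).
Hence χ(G) ≥ 3 > 2, so no proper 2-coloring exists.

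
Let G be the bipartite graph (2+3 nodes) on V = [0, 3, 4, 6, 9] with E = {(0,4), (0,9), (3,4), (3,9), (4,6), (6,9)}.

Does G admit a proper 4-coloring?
A valid 4-coloring: color 1: [4, 9]; color 2: [0, 3, 6].
(χ(G) = 2 ≤ 4.)

Yes, G is 4-colorable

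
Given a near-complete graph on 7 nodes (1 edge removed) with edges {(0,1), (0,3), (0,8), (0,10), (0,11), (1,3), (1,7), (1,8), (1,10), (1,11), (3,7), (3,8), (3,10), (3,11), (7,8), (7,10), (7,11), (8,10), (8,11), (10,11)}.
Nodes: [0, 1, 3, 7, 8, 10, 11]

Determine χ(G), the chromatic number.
Clique number ω(G) = 6 (lower bound: χ ≥ ω).
The clique on [0, 1, 3, 8, 10, 11] has size 6, forcing χ ≥ 6, and the coloring below uses 6 colors, so χ(G) = 6.
A valid 6-coloring: color 1: [1]; color 2: [10]; color 3: [8]; color 4: [11]; color 5: [3]; color 6: [0, 7].

χ(G) = 6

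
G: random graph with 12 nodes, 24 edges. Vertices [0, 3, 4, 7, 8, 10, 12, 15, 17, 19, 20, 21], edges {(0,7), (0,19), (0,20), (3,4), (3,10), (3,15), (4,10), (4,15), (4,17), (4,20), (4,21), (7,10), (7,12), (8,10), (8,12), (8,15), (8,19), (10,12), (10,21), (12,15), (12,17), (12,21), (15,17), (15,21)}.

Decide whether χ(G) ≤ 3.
A valid 3-coloring: color 1: [0, 10, 15]; color 2: [4, 12, 19]; color 3: [3, 7, 8, 17, 20, 21].
(χ(G) = 3 ≤ 3.)

Yes, G is 3-colorable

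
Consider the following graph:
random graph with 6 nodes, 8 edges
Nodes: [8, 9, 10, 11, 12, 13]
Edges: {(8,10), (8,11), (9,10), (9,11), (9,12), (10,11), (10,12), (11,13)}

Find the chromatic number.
χ(G) = 3

Clique number ω(G) = 3 (lower bound: χ ≥ ω).
The clique on [8, 10, 11] has size 3, forcing χ ≥ 3, and the coloring below uses 3 colors, so χ(G) = 3.
A valid 3-coloring: color 1: [11, 12]; color 2: [10, 13]; color 3: [8, 9].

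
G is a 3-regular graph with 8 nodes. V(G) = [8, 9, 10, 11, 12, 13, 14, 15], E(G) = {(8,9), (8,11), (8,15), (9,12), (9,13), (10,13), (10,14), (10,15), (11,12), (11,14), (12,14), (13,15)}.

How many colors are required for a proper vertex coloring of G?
χ(G) = 3

Clique number ω(G) = 3 (lower bound: χ ≥ ω).
The clique on [10, 13, 15] has size 3, forcing χ ≥ 3, and the coloring below uses 3 colors, so χ(G) = 3.
A valid 3-coloring: color 1: [8, 13, 14]; color 2: [10, 12]; color 3: [9, 11, 15].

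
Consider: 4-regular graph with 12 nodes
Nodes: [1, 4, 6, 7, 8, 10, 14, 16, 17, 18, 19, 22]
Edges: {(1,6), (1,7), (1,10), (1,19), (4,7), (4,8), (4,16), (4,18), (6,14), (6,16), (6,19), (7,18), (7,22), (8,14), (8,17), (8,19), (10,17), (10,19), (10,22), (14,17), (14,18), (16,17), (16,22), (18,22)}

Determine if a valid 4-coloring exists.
A valid 4-coloring: color 1: [7, 10, 14, 16]; color 2: [4, 6, 17, 22]; color 3: [1, 8, 18]; color 4: [19].
(χ(G) = 3 ≤ 4.)

Yes, G is 4-colorable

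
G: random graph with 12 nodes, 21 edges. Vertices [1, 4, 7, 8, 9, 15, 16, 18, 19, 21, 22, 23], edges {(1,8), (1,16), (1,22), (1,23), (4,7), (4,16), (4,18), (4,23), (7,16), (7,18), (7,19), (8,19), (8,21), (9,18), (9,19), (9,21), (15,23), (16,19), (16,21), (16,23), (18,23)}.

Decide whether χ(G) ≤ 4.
A valid 4-coloring: color 1: [8, 15, 16, 18, 22]; color 2: [7, 9, 23]; color 3: [1, 4, 19, 21].
(χ(G) = 3 ≤ 4.)

Yes, G is 4-colorable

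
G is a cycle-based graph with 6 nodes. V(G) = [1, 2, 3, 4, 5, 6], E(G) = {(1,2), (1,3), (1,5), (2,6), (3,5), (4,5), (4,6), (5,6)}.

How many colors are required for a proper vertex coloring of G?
χ(G) = 3

Clique number ω(G) = 3 (lower bound: χ ≥ ω).
The clique on [1, 3, 5] has size 3, forcing χ ≥ 3, and the coloring below uses 3 colors, so χ(G) = 3.
A valid 3-coloring: color 1: [2, 5]; color 2: [1, 6]; color 3: [3, 4].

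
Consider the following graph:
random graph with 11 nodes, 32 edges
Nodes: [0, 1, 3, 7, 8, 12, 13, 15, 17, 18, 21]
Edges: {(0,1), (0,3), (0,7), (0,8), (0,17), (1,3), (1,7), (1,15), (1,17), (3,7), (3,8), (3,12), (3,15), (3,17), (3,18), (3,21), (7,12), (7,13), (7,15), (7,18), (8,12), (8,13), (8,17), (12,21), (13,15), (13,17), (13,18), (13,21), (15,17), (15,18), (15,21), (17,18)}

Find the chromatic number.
χ(G) = 4

Clique number ω(G) = 4 (lower bound: χ ≥ ω).
The clique on [0, 3, 8, 17] has size 4, forcing χ ≥ 4, and the coloring below uses 4 colors, so χ(G) = 4.
A valid 4-coloring: color 1: [3, 13]; color 2: [0, 12, 15]; color 3: [7, 17, 21]; color 4: [1, 8, 18].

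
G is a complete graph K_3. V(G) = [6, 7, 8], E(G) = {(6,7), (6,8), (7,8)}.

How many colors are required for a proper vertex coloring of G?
Clique number ω(G) = 3 (lower bound: χ ≥ ω).
The clique on [6, 7, 8] has size 3, forcing χ ≥ 3, and the coloring below uses 3 colors, so χ(G) = 3.
A valid 3-coloring: color 1: [8]; color 2: [7]; color 3: [6].

χ(G) = 3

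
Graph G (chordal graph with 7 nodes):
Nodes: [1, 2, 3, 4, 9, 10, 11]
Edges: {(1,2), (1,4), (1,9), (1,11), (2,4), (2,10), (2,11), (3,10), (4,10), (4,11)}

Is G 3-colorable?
The clique on vertices [1, 2, 4, 11] has size 4 > 3, so it alone needs 4 colors.

No, G is not 3-colorable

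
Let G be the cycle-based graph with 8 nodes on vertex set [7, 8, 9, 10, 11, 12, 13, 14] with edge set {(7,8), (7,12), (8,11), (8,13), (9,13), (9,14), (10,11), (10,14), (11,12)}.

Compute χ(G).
χ(G) = 2

Clique number ω(G) = 2 (lower bound: χ ≥ ω).
The graph is bipartite (no odd cycle), so 2 colors suffice: χ(G) = 2.
A valid 2-coloring: color 1: [7, 11, 13, 14]; color 2: [8, 9, 10, 12].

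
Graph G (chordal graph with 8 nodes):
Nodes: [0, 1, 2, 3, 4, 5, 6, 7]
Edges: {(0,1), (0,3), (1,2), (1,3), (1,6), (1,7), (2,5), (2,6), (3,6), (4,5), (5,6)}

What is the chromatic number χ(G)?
χ(G) = 3

Clique number ω(G) = 3 (lower bound: χ ≥ ω).
The clique on [1, 2, 6] has size 3, forcing χ ≥ 3, and the coloring below uses 3 colors, so χ(G) = 3.
A valid 3-coloring: color 1: [1, 5]; color 2: [0, 4, 6, 7]; color 3: [2, 3].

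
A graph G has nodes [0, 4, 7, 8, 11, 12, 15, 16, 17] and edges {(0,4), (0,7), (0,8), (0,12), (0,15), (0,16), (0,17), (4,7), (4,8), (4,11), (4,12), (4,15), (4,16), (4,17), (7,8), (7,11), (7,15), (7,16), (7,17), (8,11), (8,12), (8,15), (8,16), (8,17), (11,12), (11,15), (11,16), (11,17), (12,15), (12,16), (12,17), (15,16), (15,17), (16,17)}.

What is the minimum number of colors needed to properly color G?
χ(G) = 7

Clique number ω(G) = 7 (lower bound: χ ≥ ω).
The clique on [0, 4, 8, 12, 15, 16, 17] has size 7, forcing χ ≥ 7, and the coloring below uses 7 colors, so χ(G) = 7.
A valid 7-coloring: color 1: [16]; color 2: [17]; color 3: [4]; color 4: [8]; color 5: [15]; color 6: [7, 12]; color 7: [0, 11].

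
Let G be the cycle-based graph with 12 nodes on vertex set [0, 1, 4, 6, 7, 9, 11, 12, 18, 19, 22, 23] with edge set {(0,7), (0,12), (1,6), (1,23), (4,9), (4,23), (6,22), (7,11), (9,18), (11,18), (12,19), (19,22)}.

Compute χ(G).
Clique number ω(G) = 2 (lower bound: χ ≥ ω).
The graph is bipartite (no odd cycle), so 2 colors suffice: χ(G) = 2.
A valid 2-coloring: color 1: [0, 6, 9, 11, 19, 23]; color 2: [1, 4, 7, 12, 18, 22].

χ(G) = 2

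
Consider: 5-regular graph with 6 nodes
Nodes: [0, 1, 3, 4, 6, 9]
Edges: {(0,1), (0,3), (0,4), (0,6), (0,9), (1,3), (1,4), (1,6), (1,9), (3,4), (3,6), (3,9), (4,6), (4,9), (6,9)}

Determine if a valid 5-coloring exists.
The clique on vertices [0, 1, 3, 4, 6, 9] has size 6 > 5, so it alone needs 6 colors.

No, G is not 5-colorable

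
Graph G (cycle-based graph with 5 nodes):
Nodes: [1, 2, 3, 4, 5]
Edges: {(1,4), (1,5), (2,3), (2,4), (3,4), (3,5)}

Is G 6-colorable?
Yes, G is 6-colorable

A valid 6-coloring: color 1: [1, 3]; color 2: [4, 5]; color 3: [2].
(χ(G) = 3 ≤ 6.)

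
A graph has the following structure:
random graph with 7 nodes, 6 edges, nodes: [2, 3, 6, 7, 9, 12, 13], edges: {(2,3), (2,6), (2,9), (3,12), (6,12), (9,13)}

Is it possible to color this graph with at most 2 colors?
Yes, G is 2-colorable

A valid 2-coloring: color 1: [2, 7, 12, 13]; color 2: [3, 6, 9].
(χ(G) = 2 ≤ 2.)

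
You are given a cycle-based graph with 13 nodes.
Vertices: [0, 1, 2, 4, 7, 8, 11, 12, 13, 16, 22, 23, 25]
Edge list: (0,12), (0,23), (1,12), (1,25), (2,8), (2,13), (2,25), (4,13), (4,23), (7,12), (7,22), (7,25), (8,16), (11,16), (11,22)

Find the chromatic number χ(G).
Clique number ω(G) = 2 (lower bound: χ ≥ ω).
Odd cycle [12, 0, 23, 4, 13, 2, 8, 16, 11, 22, 7] needs 3 colors (χ ≥ 3).
The coloring below uses 3 colors, so χ(G) = 3.
A valid 3-coloring: color 1: [0, 1, 2, 4, 7, 16]; color 2: [8, 12, 13, 22, 23, 25]; color 3: [11].

χ(G) = 3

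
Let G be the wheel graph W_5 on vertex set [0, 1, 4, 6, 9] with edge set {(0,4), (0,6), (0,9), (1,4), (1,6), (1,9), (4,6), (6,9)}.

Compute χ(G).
Clique number ω(G) = 3 (lower bound: χ ≥ ω).
The clique on [0, 6, 9] has size 3, forcing χ ≥ 3, and the coloring below uses 3 colors, so χ(G) = 3.
A valid 3-coloring: color 1: [6]; color 2: [4, 9]; color 3: [0, 1].

χ(G) = 3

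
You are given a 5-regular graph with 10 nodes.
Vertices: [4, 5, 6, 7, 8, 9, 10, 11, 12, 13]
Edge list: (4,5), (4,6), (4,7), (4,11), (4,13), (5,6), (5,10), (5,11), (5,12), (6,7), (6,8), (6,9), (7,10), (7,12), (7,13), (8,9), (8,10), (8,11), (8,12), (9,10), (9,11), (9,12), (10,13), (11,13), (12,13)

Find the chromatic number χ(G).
χ(G) = 4

Clique number ω(G) = 3 (lower bound: χ ≥ ω).
Odd cycle [5, 6, 7, 13, 11] needs 3 colors (χ ≥ 3).
Vertex 4 is adjacent to every vertex of [5, 6, 7, 11, 13], which already need 3 colors among themselves, so 4 needs a new color (χ ≥ 4).
The coloring below uses 4 colors, so χ(G) = 4.
A valid 4-coloring: color 1: [6, 13]; color 2: [5, 7, 9]; color 3: [4, 8]; color 4: [10, 11, 12].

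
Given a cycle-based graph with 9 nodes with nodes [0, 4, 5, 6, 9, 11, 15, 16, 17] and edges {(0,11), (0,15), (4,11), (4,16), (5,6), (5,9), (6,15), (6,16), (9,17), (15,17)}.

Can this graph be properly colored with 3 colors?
A valid 3-coloring: color 1: [0, 4, 6, 9]; color 2: [5, 11, 15, 16]; color 3: [17].
(χ(G) = 3 ≤ 3.)

Yes, G is 3-colorable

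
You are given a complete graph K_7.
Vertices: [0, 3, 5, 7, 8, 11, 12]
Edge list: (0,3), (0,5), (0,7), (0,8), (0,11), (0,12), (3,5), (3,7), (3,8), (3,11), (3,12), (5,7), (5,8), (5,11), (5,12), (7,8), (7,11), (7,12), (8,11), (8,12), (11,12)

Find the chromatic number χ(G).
χ(G) = 7

Clique number ω(G) = 7 (lower bound: χ ≥ ω).
The clique on [0, 3, 5, 7, 8, 11, 12] has size 7, forcing χ ≥ 7, and the coloring below uses 7 colors, so χ(G) = 7.
A valid 7-coloring: color 1: [3]; color 2: [12]; color 3: [11]; color 4: [5]; color 5: [8]; color 6: [0]; color 7: [7].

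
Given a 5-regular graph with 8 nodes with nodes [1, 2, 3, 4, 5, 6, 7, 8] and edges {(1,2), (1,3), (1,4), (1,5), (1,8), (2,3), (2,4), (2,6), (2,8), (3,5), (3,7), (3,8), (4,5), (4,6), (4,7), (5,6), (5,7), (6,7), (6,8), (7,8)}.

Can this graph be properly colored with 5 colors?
A valid 5-coloring: color 1: [3, 4]; color 2: [1, 6]; color 3: [5, 8]; color 4: [2, 7].
(χ(G) = 4 ≤ 5.)

Yes, G is 5-colorable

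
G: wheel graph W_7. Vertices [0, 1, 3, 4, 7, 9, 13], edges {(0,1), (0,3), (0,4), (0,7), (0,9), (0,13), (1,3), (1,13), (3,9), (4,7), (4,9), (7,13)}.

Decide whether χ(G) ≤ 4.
Yes, G is 4-colorable

A valid 4-coloring: color 1: [0]; color 2: [1, 7, 9]; color 3: [3, 4, 13].
(χ(G) = 3 ≤ 4.)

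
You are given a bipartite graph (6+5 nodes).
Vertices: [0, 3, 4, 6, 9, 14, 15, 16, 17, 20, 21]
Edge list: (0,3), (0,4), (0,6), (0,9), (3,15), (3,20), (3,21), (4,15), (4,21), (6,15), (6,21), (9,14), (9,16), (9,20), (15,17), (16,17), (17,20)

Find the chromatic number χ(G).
Clique number ω(G) = 2 (lower bound: χ ≥ ω).
The graph is bipartite (no odd cycle), so 2 colors suffice: χ(G) = 2.
A valid 2-coloring: color 1: [0, 14, 15, 16, 20, 21]; color 2: [3, 4, 6, 9, 17].

χ(G) = 2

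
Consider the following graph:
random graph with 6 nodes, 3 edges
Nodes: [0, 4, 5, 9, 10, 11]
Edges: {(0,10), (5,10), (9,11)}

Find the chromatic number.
χ(G) = 2

Clique number ω(G) = 2 (lower bound: χ ≥ ω).
The graph is bipartite (no odd cycle), so 2 colors suffice: χ(G) = 2.
A valid 2-coloring: color 1: [4, 10, 11]; color 2: [0, 5, 9].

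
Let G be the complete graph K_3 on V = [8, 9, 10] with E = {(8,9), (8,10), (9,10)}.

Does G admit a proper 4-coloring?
Yes, G is 4-colorable

A valid 4-coloring: color 1: [9]; color 2: [8]; color 3: [10].
(χ(G) = 3 ≤ 4.)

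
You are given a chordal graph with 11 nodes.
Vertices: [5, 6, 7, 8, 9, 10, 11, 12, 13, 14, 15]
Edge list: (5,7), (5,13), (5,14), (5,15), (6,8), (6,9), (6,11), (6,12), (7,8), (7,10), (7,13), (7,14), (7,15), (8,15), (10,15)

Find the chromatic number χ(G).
Clique number ω(G) = 3 (lower bound: χ ≥ ω).
The clique on [7, 8, 15] has size 3, forcing χ ≥ 3, and the coloring below uses 3 colors, so χ(G) = 3.
A valid 3-coloring: color 1: [6, 7]; color 2: [9, 11, 12, 13, 14, 15]; color 3: [5, 8, 10].

χ(G) = 3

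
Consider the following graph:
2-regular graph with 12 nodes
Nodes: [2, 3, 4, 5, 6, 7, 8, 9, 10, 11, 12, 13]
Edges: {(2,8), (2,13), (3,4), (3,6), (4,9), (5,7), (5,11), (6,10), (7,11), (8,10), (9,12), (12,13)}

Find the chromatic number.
Clique number ω(G) = 3 (lower bound: χ ≥ ω).
The clique on [5, 7, 11] has size 3, forcing χ ≥ 3, and the coloring below uses 3 colors, so χ(G) = 3.
A valid 3-coloring: color 1: [2, 3, 7, 10, 12]; color 2: [6, 8, 9, 11, 13]; color 3: [4, 5].

χ(G) = 3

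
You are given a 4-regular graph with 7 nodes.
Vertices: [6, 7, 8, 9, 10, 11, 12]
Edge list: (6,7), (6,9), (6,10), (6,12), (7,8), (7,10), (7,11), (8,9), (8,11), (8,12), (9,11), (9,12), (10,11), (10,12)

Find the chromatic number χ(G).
Clique number ω(G) = 3 (lower bound: χ ≥ ω).
Suppose a proper 3-coloring c exists. The clique [6, 7, 10] takes 3 distinct colors; by symmetry let c(6) = 1, c(7) = 2, c(10) = 3.
- Vertex 11: neighbors [7, 10] already have colors [2, 3] ⇒ c(11) = 1.
- Vertex 8: neighbors [11, 7] already have colors [1, 2] ⇒ c(8) = 3.
- Vertex 9: neighbors [6, 8] already have colors [1, 3] ⇒ c(9) = 2.
- Vertex 12: neighbors [6, 9, 8] already have colors [1, 2, 3] — all 3 colors blocked. Contradiction.
The forced assignments end in a contradiction, so G has no proper 3-coloring (χ ≥ 4).
The coloring below uses 4 colors, so χ(G) = 4.
A valid 4-coloring: color 1: [9, 10]; color 2: [7, 12]; color 3: [6, 11]; color 4: [8].

χ(G) = 4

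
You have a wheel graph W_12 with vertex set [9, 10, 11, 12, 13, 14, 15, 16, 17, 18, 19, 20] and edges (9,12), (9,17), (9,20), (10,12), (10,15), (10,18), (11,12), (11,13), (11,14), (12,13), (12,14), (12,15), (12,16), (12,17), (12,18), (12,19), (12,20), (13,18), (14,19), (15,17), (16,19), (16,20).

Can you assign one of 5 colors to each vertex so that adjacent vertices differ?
A valid 5-coloring: color 1: [12]; color 2: [11, 15, 18, 19, 20]; color 3: [9, 10, 13, 14, 16]; color 4: [17].
(χ(G) = 4 ≤ 5.)

Yes, G is 5-colorable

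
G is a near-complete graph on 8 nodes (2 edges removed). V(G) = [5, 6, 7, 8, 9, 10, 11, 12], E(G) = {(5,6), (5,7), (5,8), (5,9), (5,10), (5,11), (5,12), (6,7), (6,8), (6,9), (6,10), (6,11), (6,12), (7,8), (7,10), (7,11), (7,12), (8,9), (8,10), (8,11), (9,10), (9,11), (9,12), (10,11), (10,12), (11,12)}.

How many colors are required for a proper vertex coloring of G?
χ(G) = 6

Clique number ω(G) = 6 (lower bound: χ ≥ ω).
The clique on [5, 6, 8, 9, 10, 11] has size 6, forcing χ ≥ 6, and the coloring below uses 6 colors, so χ(G) = 6.
A valid 6-coloring: color 1: [10]; color 2: [11]; color 3: [6]; color 4: [5]; color 5: [8, 12]; color 6: [7, 9].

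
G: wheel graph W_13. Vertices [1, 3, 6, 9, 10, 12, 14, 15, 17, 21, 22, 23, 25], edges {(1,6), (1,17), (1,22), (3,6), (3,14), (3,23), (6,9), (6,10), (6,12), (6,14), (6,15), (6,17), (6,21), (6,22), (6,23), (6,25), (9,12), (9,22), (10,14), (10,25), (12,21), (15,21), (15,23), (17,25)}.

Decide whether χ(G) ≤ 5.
A valid 5-coloring: color 1: [6]; color 2: [1, 9, 14, 21, 23, 25]; color 3: [3, 10, 12, 15, 17, 22].
(χ(G) = 3 ≤ 5.)

Yes, G is 5-colorable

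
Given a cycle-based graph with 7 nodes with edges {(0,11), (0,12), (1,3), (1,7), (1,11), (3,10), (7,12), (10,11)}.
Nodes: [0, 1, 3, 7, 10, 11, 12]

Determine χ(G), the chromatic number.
χ(G) = 3

Clique number ω(G) = 2 (lower bound: χ ≥ ω).
Odd cycle [7, 1, 11, 0, 12] needs 3 colors (χ ≥ 3).
The coloring below uses 3 colors, so χ(G) = 3.
A valid 3-coloring: color 1: [0, 1, 10]; color 2: [3, 11, 12]; color 3: [7].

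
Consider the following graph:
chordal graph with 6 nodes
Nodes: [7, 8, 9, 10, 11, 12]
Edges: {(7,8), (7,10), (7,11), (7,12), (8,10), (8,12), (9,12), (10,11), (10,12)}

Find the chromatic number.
Clique number ω(G) = 4 (lower bound: χ ≥ ω).
The clique on [7, 8, 10, 12] has size 4, forcing χ ≥ 4, and the coloring below uses 4 colors, so χ(G) = 4.
A valid 4-coloring: color 1: [9, 10]; color 2: [7]; color 3: [11, 12]; color 4: [8].

χ(G) = 4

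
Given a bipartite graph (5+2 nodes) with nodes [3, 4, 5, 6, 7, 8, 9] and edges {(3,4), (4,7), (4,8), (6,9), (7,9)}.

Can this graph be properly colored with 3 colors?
Yes, G is 3-colorable

A valid 3-coloring: color 1: [4, 5, 9]; color 2: [3, 6, 7, 8].
(χ(G) = 2 ≤ 3.)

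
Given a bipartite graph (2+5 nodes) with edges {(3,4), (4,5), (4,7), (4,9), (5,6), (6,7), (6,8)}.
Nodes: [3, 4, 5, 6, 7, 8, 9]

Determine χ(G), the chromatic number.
Clique number ω(G) = 2 (lower bound: χ ≥ ω).
The graph is bipartite (no odd cycle), so 2 colors suffice: χ(G) = 2.
A valid 2-coloring: color 1: [4, 6]; color 2: [3, 5, 7, 8, 9].

χ(G) = 2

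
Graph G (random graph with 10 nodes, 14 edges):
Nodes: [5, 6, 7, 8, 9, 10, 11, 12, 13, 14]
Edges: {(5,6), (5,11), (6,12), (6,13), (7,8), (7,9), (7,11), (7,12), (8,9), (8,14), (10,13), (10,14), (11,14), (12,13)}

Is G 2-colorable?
No, G is not 2-colorable

The clique on vertices [6, 12, 13] has size 3 > 2, so it alone needs 3 colors.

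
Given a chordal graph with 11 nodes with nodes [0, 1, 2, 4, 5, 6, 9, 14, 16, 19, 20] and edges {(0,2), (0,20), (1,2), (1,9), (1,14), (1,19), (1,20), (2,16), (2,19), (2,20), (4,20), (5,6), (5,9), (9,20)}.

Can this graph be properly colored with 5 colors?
A valid 5-coloring: color 1: [0, 1, 4, 5, 16]; color 2: [2, 6, 9, 14]; color 3: [19, 20].
(χ(G) = 3 ≤ 5.)

Yes, G is 5-colorable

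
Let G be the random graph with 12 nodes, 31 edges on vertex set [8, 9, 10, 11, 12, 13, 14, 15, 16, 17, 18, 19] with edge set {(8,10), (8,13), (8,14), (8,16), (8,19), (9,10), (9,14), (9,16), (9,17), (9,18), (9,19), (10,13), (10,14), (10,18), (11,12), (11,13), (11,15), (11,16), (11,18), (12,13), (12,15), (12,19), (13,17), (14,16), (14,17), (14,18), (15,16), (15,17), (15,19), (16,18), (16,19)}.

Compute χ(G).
Clique number ω(G) = 4 (lower bound: χ ≥ ω).
The clique on [9, 10, 14, 18] has size 4, forcing χ ≥ 4, and the coloring below uses 4 colors, so χ(G) = 4.
A valid 4-coloring: color 1: [10, 12, 16, 17]; color 2: [11, 14, 19]; color 3: [9, 13, 15]; color 4: [8, 18].

χ(G) = 4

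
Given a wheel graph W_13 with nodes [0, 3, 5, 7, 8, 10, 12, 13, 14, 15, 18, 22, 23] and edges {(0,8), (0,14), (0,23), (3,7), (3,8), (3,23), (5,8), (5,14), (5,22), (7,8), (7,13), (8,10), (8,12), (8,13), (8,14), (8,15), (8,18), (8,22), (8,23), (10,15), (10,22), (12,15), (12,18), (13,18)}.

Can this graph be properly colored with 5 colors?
A valid 5-coloring: color 1: [8]; color 2: [0, 3, 5, 10, 12, 13]; color 3: [7, 14, 15, 18, 22, 23].
(χ(G) = 3 ≤ 5.)

Yes, G is 5-colorable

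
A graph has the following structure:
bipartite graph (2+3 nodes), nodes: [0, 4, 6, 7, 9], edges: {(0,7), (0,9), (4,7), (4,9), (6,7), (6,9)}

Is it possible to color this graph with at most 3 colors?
Yes, G is 3-colorable

A valid 3-coloring: color 1: [7, 9]; color 2: [0, 4, 6].
(χ(G) = 2 ≤ 3.)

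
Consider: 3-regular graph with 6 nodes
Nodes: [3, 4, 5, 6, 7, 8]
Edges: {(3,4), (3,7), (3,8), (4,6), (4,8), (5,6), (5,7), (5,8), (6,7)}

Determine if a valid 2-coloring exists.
No, G is not 2-colorable

The clique on vertices [3, 4, 8] has size 3 > 2, so it alone needs 3 colors.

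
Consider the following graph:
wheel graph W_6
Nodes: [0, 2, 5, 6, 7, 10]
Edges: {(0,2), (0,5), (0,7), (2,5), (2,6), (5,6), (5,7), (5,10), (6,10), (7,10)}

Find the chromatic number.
χ(G) = 4

Clique number ω(G) = 3 (lower bound: χ ≥ ω).
Odd cycle [6, 2, 0, 7, 10] needs 3 colors (χ ≥ 3).
Vertex 5 is adjacent to every vertex of [0, 2, 6, 7, 10], which already need 3 colors among themselves, so 5 needs a new color (χ ≥ 4).
The coloring below uses 4 colors, so χ(G) = 4.
A valid 4-coloring: color 1: [5]; color 2: [6, 7]; color 3: [2, 10]; color 4: [0].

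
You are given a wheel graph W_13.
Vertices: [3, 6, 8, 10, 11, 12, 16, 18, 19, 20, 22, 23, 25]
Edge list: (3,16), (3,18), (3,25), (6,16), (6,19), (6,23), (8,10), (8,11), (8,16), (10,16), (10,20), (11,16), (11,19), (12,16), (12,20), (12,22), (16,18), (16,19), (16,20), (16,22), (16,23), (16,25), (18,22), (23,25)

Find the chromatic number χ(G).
Clique number ω(G) = 3 (lower bound: χ ≥ ω).
The clique on [3, 16, 25] has size 3, forcing χ ≥ 3, and the coloring below uses 3 colors, so χ(G) = 3.
A valid 3-coloring: color 1: [16]; color 2: [3, 8, 19, 20, 22, 23]; color 3: [6, 10, 11, 12, 18, 25].

χ(G) = 3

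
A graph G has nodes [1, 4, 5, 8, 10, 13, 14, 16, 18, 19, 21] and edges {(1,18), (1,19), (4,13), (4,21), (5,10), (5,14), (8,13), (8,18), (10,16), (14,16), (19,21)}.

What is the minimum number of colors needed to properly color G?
χ(G) = 3

Clique number ω(G) = 2 (lower bound: χ ≥ ω).
Odd cycle [18, 8, 13, 4, 21, 19, 1] needs 3 colors (χ ≥ 3).
The coloring below uses 3 colors, so χ(G) = 3.
A valid 3-coloring: color 1: [5, 13, 16, 18, 19]; color 2: [1, 4, 8, 10, 14]; color 3: [21].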